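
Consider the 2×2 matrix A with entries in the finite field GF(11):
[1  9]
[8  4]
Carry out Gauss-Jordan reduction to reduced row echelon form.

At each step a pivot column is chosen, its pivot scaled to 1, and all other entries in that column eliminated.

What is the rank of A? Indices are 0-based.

pivot(0,0)=1: scale R0 → (1, 9)
  clear (1,0): R1 −= (8)R0 → (0, 9)
pivot(1,1)=9: scale R1 → (0, 1)
  clear (0,1): R0 −= (9)R1 → (1, 0)

rank = 2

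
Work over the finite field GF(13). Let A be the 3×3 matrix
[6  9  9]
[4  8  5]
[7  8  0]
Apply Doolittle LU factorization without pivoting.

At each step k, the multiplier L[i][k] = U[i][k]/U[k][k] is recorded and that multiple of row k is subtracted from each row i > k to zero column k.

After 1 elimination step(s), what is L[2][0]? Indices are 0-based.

Step 1: pivot at (0,0) is 6.
  row1 ← row1 − (5)·row0  ⇒  L[1][0]=5, U row1=(0, 2, 12)
  row2 ← row2 − (12)·row0  ⇒  L[2][0]=12, U row2=(0, 4, 9)

L[2][0] = 12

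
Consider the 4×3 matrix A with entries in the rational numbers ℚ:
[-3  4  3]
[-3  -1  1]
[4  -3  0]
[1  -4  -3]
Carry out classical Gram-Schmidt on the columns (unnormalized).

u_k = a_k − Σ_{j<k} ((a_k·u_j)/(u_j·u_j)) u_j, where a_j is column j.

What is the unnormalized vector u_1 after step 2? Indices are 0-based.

Step 1: u_0 = a_0 = (-3, -3, 4, 1).
Step 2: u_1 = a_1 − (-5/7)·u_0 = (13/7, -22/7, -1/7, -23/7).

u_1 = (13/7, -22/7, -1/7, -23/7)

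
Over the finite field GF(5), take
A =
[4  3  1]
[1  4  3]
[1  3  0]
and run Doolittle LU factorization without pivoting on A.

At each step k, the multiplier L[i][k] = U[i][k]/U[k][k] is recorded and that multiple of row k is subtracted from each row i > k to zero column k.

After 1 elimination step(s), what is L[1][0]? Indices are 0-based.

[col 0] pivot 4
  R1 -= 4*R0 → (0, 2, 4)  (L[1][0] := 4)
  R2 -= 4*R0 → (0, 1, 1)  (L[2][0] := 4)

L[1][0] = 4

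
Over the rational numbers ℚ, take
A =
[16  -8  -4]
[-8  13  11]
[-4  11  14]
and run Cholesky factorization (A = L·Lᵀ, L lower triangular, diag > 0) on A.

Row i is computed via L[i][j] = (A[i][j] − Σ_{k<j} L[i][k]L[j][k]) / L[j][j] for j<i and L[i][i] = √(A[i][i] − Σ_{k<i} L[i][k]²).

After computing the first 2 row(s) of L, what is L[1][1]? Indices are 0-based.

L[1][1] = 3

Step 1: L[0][0] = √(16) = 4.
  L[1][0] = (-8) / L[0][0] = -2.
Step 2: L[1][1] = √(9) = 3.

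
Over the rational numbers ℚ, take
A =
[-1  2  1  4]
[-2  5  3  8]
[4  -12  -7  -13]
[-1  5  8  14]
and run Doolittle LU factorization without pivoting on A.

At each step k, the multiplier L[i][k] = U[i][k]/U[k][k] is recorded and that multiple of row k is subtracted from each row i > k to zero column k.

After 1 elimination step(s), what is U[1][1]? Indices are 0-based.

Step 1: pivot at (0,0) is -1.
  row1 ← row1 − (2)·row0  ⇒  L[1][0]=2, U row1=(0, 1, 1, 0)
  row2 ← row2 − (-4)·row0  ⇒  L[2][0]=-4, U row2=(0, -4, -3, 3)
  row3 ← row3 − (1)·row0  ⇒  L[3][0]=1, U row3=(0, 3, 7, 10)

U[1][1] = 1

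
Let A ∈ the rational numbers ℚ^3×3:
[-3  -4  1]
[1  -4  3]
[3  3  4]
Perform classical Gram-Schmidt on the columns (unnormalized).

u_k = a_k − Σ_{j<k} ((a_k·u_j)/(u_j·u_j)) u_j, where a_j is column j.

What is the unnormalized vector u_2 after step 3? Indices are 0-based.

Step 1: u_0 = a_0 = (-3, 1, 3).
Step 2: u_1 = a_1 − (17/19)·u_0 = (-25/19, -93/19, 6/19).
Step 3: u_2 = a_2 − (12/19)·u_0 − (-4/7)·u_1 = (15/7, -3/7, 16/7).

u_2 = (15/7, -3/7, 16/7)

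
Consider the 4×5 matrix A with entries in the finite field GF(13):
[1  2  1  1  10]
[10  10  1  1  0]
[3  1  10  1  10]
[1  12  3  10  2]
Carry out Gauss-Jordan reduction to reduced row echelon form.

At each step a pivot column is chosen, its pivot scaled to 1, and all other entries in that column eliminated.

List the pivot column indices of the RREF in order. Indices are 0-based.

pivot columns: 0, 1, 2, 3

[1] R0 /= 1  ⇒  (1, 2, 1, 1, 10)
     R1 -= 10·R0  ⇒  (0, 3, 4, 4, 4)
     R2 -= 3·R0  ⇒  (0, 8, 7, 11, 6)
     R3 -= 1·R0  ⇒  (0, 10, 2, 9, 5)
[2] R1 /= 3  ⇒  (0, 1, 10, 10, 10)
     R0 -= 2·R1  ⇒  (1, 0, 7, 7, 3)
     R2 -= 8·R1  ⇒  (0, 0, 5, 9, 4)
     R3 -= 10·R1  ⇒  (0, 0, 6, 0, 9)
[3] R2 /= 5  ⇒  (0, 0, 1, 7, 6)
     R0 -= 7·R2  ⇒  (1, 0, 0, 10, 0)
     R1 -= 10·R2  ⇒  (0, 1, 0, 5, 2)
     R3 -= 6·R2  ⇒  (0, 0, 0, 10, 12)
[4] R3 /= 10  ⇒  (0, 0, 0, 1, 9)
     R0 -= 10·R3  ⇒  (1, 0, 0, 0, 1)
     R1 -= 5·R3  ⇒  (0, 1, 0, 0, 9)
     R2 -= 7·R3  ⇒  (0, 0, 1, 0, 8)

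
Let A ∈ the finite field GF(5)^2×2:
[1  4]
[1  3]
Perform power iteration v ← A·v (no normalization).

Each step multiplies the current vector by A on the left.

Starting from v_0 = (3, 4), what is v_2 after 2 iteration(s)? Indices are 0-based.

v_0 = (3, 4).
v_1 = A·v_0 = (4, 0).
v_2 = A·v_1 = (4, 4).

v_2 = (4, 4)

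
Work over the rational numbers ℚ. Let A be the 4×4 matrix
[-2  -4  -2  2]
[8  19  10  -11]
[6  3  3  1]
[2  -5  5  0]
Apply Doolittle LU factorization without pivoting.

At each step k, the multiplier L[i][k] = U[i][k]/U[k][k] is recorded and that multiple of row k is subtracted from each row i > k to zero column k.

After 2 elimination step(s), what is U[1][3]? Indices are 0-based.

U[1][3] = -3

k=0: U[0][0]=-2
  eliminate (1,0): mult=-4, new row 1: (0, 3, 2, -3); set L[1][0]=-4
  eliminate (2,0): mult=-3, new row 2: (0, -9, -3, 7); set L[2][0]=-3
  eliminate (3,0): mult=-1, new row 3: (0, -9, 3, 2); set L[3][0]=-1
k=1: U[1][1]=3
  eliminate (2,1): mult=-3, new row 2: (0, 0, 3, -2); set L[2][1]=-3
  eliminate (3,1): mult=-3, new row 3: (0, 0, 9, -7); set L[3][1]=-3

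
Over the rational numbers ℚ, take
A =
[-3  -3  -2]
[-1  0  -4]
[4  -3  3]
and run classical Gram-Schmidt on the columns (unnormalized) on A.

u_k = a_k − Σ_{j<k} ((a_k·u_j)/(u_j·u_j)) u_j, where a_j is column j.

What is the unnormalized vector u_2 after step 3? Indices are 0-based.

Step 1: u_0 = a_0 = (-3, -1, 4).
Step 2: u_1 = a_1 − (-3/26)·u_0 = (-87/26, -3/26, -33/13).
Step 3: u_2 = a_2 − (11/13)·u_0 − (-4/153)·u_1 = (23/51, -161/51, -23/51).

u_2 = (23/51, -161/51, -23/51)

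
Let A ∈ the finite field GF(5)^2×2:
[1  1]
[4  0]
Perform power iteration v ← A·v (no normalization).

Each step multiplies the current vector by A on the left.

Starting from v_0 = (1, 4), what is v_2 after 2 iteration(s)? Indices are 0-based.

v_2 = (4, 0)

v_0 = (1, 4).
v_1 = A·v_0 = (0, 4).
v_2 = A·v_1 = (4, 0).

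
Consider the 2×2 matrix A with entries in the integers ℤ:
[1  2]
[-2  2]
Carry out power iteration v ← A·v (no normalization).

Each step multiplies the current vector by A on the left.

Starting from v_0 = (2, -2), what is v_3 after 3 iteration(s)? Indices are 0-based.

v_3 = (-42, 12)

v_0 = (2, -2).
v_1 = A·v_0 = (-2, -8).
v_2 = A·v_1 = (-18, -12).
v_3 = A·v_2 = (-42, 12).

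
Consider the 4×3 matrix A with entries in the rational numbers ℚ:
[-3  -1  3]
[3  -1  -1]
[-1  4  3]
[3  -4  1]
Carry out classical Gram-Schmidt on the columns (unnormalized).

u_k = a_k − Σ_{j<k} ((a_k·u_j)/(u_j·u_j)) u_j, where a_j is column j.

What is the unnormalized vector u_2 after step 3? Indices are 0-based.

u_2 = (47/29, 9/29, 78/29, 64/29)

Step 1: u_0 = a_0 = (-3, 3, -1, 3).
Step 2: u_1 = a_1 − (-4/7)·u_0 = (-19/7, 5/7, 24/7, -16/7).
Step 3: u_2 = a_2 − (-3/7)·u_0 − (-1/29)·u_1 = (47/29, 9/29, 78/29, 64/29).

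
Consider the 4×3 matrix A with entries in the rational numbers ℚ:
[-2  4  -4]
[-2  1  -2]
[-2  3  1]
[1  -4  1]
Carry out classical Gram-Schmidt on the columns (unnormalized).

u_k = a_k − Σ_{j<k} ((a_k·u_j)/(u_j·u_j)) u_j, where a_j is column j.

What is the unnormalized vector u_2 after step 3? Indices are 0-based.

u_2 = (-156/73, -101/146, 391/146, -22/73)

Step 1: u_0 = a_0 = (-2, -2, -2, 1).
Step 2: u_1 = a_1 − (-20/13)·u_0 = (12/13, -27/13, -1/13, -32/13).
Step 3: u_2 = a_2 − (11/13)·u_0 − (-27/146)·u_1 = (-156/73, -101/146, 391/146, -22/73).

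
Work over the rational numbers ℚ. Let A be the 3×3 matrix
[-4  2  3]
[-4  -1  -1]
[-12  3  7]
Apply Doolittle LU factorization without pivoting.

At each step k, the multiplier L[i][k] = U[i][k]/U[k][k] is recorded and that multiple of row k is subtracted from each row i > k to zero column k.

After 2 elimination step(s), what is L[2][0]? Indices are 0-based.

L[2][0] = 3

Step 1: pivot at (0,0) is -4.
  row1 ← row1 − (1)·row0  ⇒  L[1][0]=1, U row1=(0, -3, -4)
  row2 ← row2 − (3)·row0  ⇒  L[2][0]=3, U row2=(0, -3, -2)
Step 2: pivot at (1,1) is -3.
  row2 ← row2 − (1)·row1  ⇒  L[2][1]=1, U row2=(0, 0, 2)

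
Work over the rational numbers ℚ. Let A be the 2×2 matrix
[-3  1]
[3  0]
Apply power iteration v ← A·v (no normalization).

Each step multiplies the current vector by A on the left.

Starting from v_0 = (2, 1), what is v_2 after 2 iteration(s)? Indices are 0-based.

v_2 = (21, -15)

v_0 = (2, 1).
v_1 = A·v_0 = (-5, 6).
v_2 = A·v_1 = (21, -15).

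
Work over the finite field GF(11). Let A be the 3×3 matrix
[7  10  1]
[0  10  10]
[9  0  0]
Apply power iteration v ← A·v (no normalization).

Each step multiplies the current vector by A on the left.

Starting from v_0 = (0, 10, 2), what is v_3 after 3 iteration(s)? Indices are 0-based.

v_0 = (0, 10, 2).
v_1 = A·v_0 = (3, 10, 0).
v_2 = A·v_1 = (0, 1, 5).
v_3 = A·v_2 = (4, 5, 0).

v_3 = (4, 5, 0)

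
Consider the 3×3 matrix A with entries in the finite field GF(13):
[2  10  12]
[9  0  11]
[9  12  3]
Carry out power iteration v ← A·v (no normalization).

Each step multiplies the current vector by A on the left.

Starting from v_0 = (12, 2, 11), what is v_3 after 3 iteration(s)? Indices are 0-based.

v_0 = (12, 2, 11).
v_1 = A·v_0 = (7, 8, 9).
v_2 = A·v_1 = (7, 6, 4).
v_3 = A·v_2 = (5, 3, 4).

v_3 = (5, 3, 4)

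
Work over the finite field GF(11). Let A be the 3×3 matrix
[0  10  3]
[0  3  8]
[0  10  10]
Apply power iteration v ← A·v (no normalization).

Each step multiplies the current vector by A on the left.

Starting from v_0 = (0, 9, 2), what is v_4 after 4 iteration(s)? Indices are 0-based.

v_4 = (7, 2, 10)

v_0 = (0, 9, 2).
v_1 = A·v_0 = (8, 10, 0).
v_2 = A·v_1 = (1, 8, 1).
v_3 = A·v_2 = (6, 10, 2).
v_4 = A·v_3 = (7, 2, 10).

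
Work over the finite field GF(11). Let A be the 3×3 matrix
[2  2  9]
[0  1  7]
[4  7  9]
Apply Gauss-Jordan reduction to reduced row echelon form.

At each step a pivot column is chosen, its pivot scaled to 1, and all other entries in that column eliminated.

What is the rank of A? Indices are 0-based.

[1] R0 /= 2  ⇒  (1, 1, 10)
     R2 -= 4·R0  ⇒  (0, 3, 2)
[2] R1 /= 1  ⇒  (0, 1, 7)
     R0 -= 1·R1  ⇒  (1, 0, 3)
     R2 -= 3·R1  ⇒  (0, 0, 3)
[3] R2 /= 3  ⇒  (0, 0, 1)
     R0 -= 3·R2  ⇒  (1, 0, 0)
     R1 -= 7·R2  ⇒  (0, 1, 0)

rank = 3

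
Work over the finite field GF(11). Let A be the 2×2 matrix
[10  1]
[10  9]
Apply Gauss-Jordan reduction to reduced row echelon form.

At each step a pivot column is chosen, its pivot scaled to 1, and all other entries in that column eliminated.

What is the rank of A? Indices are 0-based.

rank = 2

[1] R0 /= 10  ⇒  (1, 10)
     R1 -= 10·R0  ⇒  (0, 8)
[2] R1 /= 8  ⇒  (0, 1)
     R0 -= 10·R1  ⇒  (1, 0)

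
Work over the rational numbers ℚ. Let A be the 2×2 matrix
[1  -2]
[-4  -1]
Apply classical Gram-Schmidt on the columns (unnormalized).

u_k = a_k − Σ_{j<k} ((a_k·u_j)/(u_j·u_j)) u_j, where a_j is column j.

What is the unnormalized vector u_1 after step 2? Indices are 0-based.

Step 1: u_0 = a_0 = (1, -4).
Step 2: u_1 = a_1 − (2/17)·u_0 = (-36/17, -9/17).

u_1 = (-36/17, -9/17)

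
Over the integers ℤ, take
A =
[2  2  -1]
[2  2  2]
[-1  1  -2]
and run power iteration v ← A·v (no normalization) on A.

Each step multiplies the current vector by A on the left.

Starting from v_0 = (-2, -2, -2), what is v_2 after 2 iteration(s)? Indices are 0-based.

v_2 = (-40, -28, -14)

v_0 = (-2, -2, -2).
v_1 = A·v_0 = (-6, -12, 4).
v_2 = A·v_1 = (-40, -28, -14).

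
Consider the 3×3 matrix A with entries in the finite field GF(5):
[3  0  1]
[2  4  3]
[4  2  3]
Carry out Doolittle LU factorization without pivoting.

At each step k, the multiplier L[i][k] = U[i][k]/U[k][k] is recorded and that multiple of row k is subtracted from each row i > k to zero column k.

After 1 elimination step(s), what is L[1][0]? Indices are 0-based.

Step 1: pivot at (0,0) is 3.
  row1 ← row1 − (4)·row0  ⇒  L[1][0]=4, U row1=(0, 4, 4)
  row2 ← row2 − (3)·row0  ⇒  L[2][0]=3, U row2=(0, 2, 0)

L[1][0] = 4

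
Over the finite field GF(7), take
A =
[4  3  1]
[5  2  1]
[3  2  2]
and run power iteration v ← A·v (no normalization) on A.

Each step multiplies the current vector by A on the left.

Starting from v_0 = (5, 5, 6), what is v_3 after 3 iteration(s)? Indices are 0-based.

v_3 = (6, 6, 1)

v_0 = (5, 5, 6).
v_1 = A·v_0 = (6, 6, 2).
v_2 = A·v_1 = (2, 2, 6).
v_3 = A·v_2 = (6, 6, 1).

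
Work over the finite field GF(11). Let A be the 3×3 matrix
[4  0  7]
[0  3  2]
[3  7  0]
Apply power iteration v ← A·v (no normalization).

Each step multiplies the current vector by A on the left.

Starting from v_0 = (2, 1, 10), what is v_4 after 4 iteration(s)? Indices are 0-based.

v_4 = (2, 10, 9)

v_0 = (2, 1, 10).
v_1 = A·v_0 = (1, 1, 2).
v_2 = A·v_1 = (7, 7, 10).
v_3 = A·v_2 = (10, 8, 4).
v_4 = A·v_3 = (2, 10, 9).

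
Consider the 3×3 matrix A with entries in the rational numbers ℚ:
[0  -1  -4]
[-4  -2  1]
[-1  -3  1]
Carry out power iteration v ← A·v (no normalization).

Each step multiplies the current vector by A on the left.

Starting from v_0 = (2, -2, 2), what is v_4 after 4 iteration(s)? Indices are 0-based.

v_4 = (210, 286, -70)

v_0 = (2, -2, 2).
v_1 = A·v_0 = (-6, -2, 6).
v_2 = A·v_1 = (-22, 34, 18).
v_3 = A·v_2 = (-106, 38, -62).
v_4 = A·v_3 = (210, 286, -70).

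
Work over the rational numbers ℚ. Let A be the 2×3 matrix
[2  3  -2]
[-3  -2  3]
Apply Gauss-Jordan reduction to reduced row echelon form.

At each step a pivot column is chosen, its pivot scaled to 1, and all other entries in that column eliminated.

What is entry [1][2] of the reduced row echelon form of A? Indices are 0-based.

step 1: normalize row 0 (÷2) = (1, 3/2, -1)
  row 1: subtract -3×row0 = (0, 5/2, 0)
step 2: normalize row 1 (÷5/2) = (0, 1, 0)
  row 0: subtract 3/2×row1 = (1, 0, -1)

M[1][2] = 0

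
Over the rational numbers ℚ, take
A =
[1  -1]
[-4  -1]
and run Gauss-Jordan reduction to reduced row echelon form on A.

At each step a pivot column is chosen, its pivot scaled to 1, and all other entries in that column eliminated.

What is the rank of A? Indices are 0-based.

rank = 2

pivot(0,0)=1: scale R0 → (1, -1)
  clear (1,0): R1 −= (-4)R0 → (0, -5)
pivot(1,1)=-5: scale R1 → (0, 1)
  clear (0,1): R0 −= (-1)R1 → (1, 0)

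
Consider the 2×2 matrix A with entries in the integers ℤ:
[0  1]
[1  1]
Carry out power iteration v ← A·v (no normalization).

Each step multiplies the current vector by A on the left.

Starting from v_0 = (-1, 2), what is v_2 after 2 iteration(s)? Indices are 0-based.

v_2 = (1, 3)

v_0 = (-1, 2).
v_1 = A·v_0 = (2, 1).
v_2 = A·v_1 = (1, 3).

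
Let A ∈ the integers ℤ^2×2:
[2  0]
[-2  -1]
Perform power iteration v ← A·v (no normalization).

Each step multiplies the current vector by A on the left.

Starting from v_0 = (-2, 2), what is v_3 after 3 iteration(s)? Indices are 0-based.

v_3 = (-16, 10)

v_0 = (-2, 2).
v_1 = A·v_0 = (-4, 2).
v_2 = A·v_1 = (-8, 6).
v_3 = A·v_2 = (-16, 10).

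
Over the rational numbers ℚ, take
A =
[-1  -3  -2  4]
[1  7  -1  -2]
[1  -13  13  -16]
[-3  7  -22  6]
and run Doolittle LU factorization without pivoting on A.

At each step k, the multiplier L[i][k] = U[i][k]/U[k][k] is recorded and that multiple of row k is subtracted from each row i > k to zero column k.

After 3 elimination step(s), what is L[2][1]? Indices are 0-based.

L[2][1] = -4

[col 0] pivot -1
  R1 -= -1*R0 → (0, 4, -3, 2)  (L[1][0] := -1)
  R2 -= -1*R0 → (0, -16, 11, -12)  (L[2][0] := -1)
  R3 -= 3*R0 → (0, 16, -16, -6)  (L[3][0] := 3)
[col 1] pivot 4
  R2 -= -4*R1 → (0, 0, -1, -4)  (L[2][1] := -4)
  R3 -= 4*R1 → (0, 0, -4, -14)  (L[3][1] := 4)
[col 2] pivot -1
  R3 -= 4*R2 → (0, 0, 0, 2)  (L[3][2] := 4)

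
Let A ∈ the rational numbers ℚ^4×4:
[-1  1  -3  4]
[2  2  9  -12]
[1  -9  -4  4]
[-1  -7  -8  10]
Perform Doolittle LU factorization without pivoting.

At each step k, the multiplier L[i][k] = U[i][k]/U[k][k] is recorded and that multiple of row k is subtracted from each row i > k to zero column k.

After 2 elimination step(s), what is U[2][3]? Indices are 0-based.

U[2][3] = 0

Step 1: pivot at (0,0) is -1.
  row1 ← row1 − (-2)·row0  ⇒  L[1][0]=-2, U row1=(0, 4, 3, -4)
  row2 ← row2 − (-1)·row0  ⇒  L[2][0]=-1, U row2=(0, -8, -7, 8)
  row3 ← row3 − (1)·row0  ⇒  L[3][0]=1, U row3=(0, -8, -5, 6)
Step 2: pivot at (1,1) is 4.
  row2 ← row2 − (-2)·row1  ⇒  L[2][1]=-2, U row2=(0, 0, -1, 0)
  row3 ← row3 − (-2)·row1  ⇒  L[3][1]=-2, U row3=(0, 0, 1, -2)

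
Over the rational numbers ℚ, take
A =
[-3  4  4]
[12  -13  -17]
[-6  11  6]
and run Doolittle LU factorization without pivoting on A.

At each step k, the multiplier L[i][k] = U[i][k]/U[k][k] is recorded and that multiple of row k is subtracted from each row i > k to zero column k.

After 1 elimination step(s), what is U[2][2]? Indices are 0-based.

[col 0] pivot -3
  R1 -= -4*R0 → (0, 3, -1)  (L[1][0] := -4)
  R2 -= 2*R0 → (0, 3, -2)  (L[2][0] := 2)

U[2][2] = -2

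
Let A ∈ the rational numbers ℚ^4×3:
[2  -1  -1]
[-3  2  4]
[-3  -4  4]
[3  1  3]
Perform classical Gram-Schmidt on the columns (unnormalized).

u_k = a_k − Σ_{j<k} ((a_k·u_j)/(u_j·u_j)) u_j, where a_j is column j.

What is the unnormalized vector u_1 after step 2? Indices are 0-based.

u_1 = (-45/31, 83/31, -103/31, 10/31)

Step 1: u_0 = a_0 = (2, -3, -3, 3).
Step 2: u_1 = a_1 − (7/31)·u_0 = (-45/31, 83/31, -103/31, 10/31).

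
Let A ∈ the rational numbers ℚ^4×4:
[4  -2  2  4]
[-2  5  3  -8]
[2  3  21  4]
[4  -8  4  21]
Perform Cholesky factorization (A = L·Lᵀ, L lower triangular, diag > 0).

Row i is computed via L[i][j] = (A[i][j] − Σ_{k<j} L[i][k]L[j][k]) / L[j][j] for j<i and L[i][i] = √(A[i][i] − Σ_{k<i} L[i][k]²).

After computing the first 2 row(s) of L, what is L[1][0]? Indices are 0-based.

L[1][0] = -1

Step 1: L[0][0] = √(4) = 2.
  L[1][0] = (-2) / L[0][0] = -1.
Step 2: L[1][1] = √(4) = 2.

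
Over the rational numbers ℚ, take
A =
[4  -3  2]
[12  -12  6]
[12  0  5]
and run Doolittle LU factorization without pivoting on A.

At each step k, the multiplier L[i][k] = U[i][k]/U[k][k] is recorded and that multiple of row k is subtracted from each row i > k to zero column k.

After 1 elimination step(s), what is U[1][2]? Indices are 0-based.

U[1][2] = 0

k=0: U[0][0]=4
  eliminate (1,0): mult=3, new row 1: (0, -3, 0); set L[1][0]=3
  eliminate (2,0): mult=3, new row 2: (0, 9, -1); set L[2][0]=3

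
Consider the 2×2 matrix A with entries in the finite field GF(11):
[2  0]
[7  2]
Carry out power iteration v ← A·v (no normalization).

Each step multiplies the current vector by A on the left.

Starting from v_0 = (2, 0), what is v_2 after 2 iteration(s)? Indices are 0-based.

v_2 = (8, 1)

v_0 = (2, 0).
v_1 = A·v_0 = (4, 3).
v_2 = A·v_1 = (8, 1).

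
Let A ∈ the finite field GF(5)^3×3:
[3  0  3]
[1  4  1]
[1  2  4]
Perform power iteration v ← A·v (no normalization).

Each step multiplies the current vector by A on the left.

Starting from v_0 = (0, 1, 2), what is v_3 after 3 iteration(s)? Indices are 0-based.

v_0 = (0, 1, 2).
v_1 = A·v_0 = (1, 1, 0).
v_2 = A·v_1 = (3, 0, 3).
v_3 = A·v_2 = (3, 1, 0).

v_3 = (3, 1, 0)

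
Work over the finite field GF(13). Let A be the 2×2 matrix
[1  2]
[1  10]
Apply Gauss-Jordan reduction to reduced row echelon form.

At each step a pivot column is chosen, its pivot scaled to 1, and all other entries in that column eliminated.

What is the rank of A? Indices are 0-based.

rank = 2

pivot(0,0)=1: scale R0 → (1, 2)
  clear (1,0): R1 −= (1)R0 → (0, 8)
pivot(1,1)=8: scale R1 → (0, 1)
  clear (0,1): R0 −= (2)R1 → (1, 0)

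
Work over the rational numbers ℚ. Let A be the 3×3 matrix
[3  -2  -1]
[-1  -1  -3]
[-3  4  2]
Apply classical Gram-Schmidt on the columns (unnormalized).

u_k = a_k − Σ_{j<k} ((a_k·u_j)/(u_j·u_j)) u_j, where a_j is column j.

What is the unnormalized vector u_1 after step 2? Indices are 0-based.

u_1 = (13/19, -36/19, 25/19)

Step 1: u_0 = a_0 = (3, -1, -3).
Step 2: u_1 = a_1 − (-17/19)·u_0 = (13/19, -36/19, 25/19).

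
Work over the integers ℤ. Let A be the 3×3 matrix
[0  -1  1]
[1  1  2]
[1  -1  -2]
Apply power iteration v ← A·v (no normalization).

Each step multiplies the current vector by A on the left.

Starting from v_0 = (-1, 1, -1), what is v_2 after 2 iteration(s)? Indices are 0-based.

v_2 = (2, -4, 0)

v_0 = (-1, 1, -1).
v_1 = A·v_0 = (-2, -2, 0).
v_2 = A·v_1 = (2, -4, 0).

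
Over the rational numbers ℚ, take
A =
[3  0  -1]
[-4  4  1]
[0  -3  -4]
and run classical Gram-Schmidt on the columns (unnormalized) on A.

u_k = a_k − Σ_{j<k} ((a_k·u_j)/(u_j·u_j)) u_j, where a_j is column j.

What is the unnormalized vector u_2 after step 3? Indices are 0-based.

u_2 = (-68/41, -51/41, -68/41)

Step 1: u_0 = a_0 = (3, -4, 0).
Step 2: u_1 = a_1 − (-16/25)·u_0 = (48/25, 36/25, -3).
Step 3: u_2 = a_2 − (-7/25)·u_0 − (32/41)·u_1 = (-68/41, -51/41, -68/41).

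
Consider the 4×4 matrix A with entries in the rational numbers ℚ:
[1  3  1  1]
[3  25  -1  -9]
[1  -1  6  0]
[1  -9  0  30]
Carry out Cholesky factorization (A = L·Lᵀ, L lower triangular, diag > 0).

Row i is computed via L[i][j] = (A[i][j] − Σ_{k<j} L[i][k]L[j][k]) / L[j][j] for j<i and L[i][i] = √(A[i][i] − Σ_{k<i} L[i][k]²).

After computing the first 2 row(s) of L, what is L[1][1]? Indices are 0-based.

L[1][1] = 4

Step 1: L[0][0] = √(1) = 1.
  L[1][0] = (3) / L[0][0] = 3.
Step 2: L[1][1] = √(16) = 4.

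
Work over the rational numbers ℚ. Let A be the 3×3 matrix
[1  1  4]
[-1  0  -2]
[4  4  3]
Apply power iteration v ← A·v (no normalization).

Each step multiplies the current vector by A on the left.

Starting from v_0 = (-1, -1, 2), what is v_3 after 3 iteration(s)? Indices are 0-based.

v_3 = (17, -7, -10)

v_0 = (-1, -1, 2).
v_1 = A·v_0 = (6, -3, -2).
v_2 = A·v_1 = (-5, -2, 6).
v_3 = A·v_2 = (17, -7, -10).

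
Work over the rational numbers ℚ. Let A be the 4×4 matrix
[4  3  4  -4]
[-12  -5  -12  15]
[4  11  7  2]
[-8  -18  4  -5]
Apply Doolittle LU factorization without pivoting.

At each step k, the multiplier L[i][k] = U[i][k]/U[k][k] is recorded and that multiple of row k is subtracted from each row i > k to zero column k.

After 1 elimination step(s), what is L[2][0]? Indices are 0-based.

L[2][0] = 1

k=0: U[0][0]=4
  eliminate (1,0): mult=-3, new row 1: (0, 4, 0, 3); set L[1][0]=-3
  eliminate (2,0): mult=1, new row 2: (0, 8, 3, 6); set L[2][0]=1
  eliminate (3,0): mult=-2, new row 3: (0, -12, 12, -13); set L[3][0]=-2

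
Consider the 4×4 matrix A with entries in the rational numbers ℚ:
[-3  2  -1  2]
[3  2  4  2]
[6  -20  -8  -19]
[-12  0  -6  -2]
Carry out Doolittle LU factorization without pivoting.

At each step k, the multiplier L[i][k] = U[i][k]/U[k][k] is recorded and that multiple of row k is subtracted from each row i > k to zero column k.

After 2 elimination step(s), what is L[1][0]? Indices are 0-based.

[col 0] pivot -3
  R1 -= -1*R0 → (0, 4, 3, 4)  (L[1][0] := -1)
  R2 -= -2*R0 → (0, -16, -10, -15)  (L[2][0] := -2)
  R3 -= 4*R0 → (0, -8, -2, -10)  (L[3][0] := 4)
[col 1] pivot 4
  R2 -= -4*R1 → (0, 0, 2, 1)  (L[2][1] := -4)
  R3 -= -2*R1 → (0, 0, 4, -2)  (L[3][1] := -2)

L[1][0] = -1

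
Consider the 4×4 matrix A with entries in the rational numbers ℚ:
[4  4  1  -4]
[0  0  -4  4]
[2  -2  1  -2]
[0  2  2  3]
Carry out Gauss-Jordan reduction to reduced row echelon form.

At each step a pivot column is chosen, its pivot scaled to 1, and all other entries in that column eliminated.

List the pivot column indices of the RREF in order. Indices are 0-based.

pivot columns: 0, 1, 2, 3

pivot(0,0)=4: scale R0 → (1, 1, 1/4, -1)
  clear (2,0): R2 −= (2)R0 → (0, -4, 1/2, 0)
pivot(1,1): swap R1↔R2
pivot(1,1)=-4: scale R1 → (0, 1, -1/8, 0)
  clear (0,1): R0 −= (1)R1 → (1, 0, 3/8, -1)
  clear (3,1): R3 −= (2)R1 → (0, 0, 9/4, 3)
pivot(2,2)=-4: scale R2 → (0, 0, 1, -1)
  clear (0,2): R0 −= (3/8)R2 → (1, 0, 0, -5/8)
  clear (1,2): R1 −= (-1/8)R2 → (0, 1, 0, -1/8)
  clear (3,2): R3 −= (9/4)R2 → (0, 0, 0, 21/4)
pivot(3,3)=21/4: scale R3 → (0, 0, 0, 1)
  clear (0,3): R0 −= (-5/8)R3 → (1, 0, 0, 0)
  clear (1,3): R1 −= (-1/8)R3 → (0, 1, 0, 0)
  clear (2,3): R2 −= (-1)R3 → (0, 0, 1, 0)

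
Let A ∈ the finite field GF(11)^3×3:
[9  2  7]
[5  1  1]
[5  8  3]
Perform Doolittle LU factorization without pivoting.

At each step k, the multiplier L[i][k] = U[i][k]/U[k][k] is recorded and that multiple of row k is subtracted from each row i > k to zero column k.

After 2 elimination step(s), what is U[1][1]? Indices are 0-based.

k=0: U[0][0]=9
  eliminate (1,0): mult=3, new row 1: (0, 6, 2); set L[1][0]=3
  eliminate (2,0): mult=3, new row 2: (0, 2, 4); set L[2][0]=3
k=1: U[1][1]=6
  eliminate (2,1): mult=4, new row 2: (0, 0, 7); set L[2][1]=4

U[1][1] = 6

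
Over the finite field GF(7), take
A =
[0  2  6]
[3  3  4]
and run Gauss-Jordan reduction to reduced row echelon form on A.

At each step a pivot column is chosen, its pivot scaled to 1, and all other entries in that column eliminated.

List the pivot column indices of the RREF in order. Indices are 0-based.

[1] R0 <-> R1
[1] R0 /= 3  ⇒  (1, 1, 6)
[2] R1 /= 2  ⇒  (0, 1, 3)
     R0 -= 1·R1  ⇒  (1, 0, 3)

pivot columns: 0, 1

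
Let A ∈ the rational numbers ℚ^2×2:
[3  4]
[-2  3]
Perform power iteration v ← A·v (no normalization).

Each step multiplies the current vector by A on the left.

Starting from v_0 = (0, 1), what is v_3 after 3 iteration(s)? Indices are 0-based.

v_0 = (0, 1).
v_1 = A·v_0 = (4, 3).
v_2 = A·v_1 = (24, 1).
v_3 = A·v_2 = (76, -45).

v_3 = (76, -45)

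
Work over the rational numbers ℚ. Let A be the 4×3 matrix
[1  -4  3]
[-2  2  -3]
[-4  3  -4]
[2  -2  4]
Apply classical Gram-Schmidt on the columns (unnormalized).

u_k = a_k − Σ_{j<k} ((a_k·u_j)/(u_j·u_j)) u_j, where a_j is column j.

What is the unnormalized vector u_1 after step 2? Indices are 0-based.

Step 1: u_0 = a_0 = (1, -2, -4, 2).
Step 2: u_1 = a_1 − (-24/25)·u_0 = (-76/25, 2/25, -21/25, -2/25).

u_1 = (-76/25, 2/25, -21/25, -2/25)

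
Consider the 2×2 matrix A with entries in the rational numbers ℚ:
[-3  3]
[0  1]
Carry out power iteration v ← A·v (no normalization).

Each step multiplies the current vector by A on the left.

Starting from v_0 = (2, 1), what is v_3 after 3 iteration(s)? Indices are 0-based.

v_3 = (-33, 1)

v_0 = (2, 1).
v_1 = A·v_0 = (-3, 1).
v_2 = A·v_1 = (12, 1).
v_3 = A·v_2 = (-33, 1).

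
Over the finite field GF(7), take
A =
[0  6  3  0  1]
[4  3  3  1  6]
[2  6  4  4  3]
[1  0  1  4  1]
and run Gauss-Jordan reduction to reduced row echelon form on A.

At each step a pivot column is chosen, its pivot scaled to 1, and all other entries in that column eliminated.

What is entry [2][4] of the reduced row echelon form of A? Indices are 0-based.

M[2][4] = 4

step 1: exchange rows 0,1
step 1: normalize row 0 (÷4) = (1, 6, 6, 2, 5)
  row 2: subtract 2×row0 = (0, 1, 6, 0, 0)
  row 3: subtract 1×row0 = (0, 1, 2, 2, 3)
step 2: normalize row 1 (÷6) = (0, 1, 4, 0, 6)
  row 0: subtract 6×row1 = (1, 0, 3, 2, 4)
  row 2: subtract 1×row1 = (0, 0, 2, 0, 1)
  row 3: subtract 1×row1 = (0, 0, 5, 2, 4)
step 3: normalize row 2 (÷2) = (0, 0, 1, 0, 4)
  row 0: subtract 3×row2 = (1, 0, 0, 2, 6)
  row 1: subtract 4×row2 = (0, 1, 0, 0, 4)
  row 3: subtract 5×row2 = (0, 0, 0, 2, 5)
step 4: normalize row 3 (÷2) = (0, 0, 0, 1, 6)
  row 0: subtract 2×row3 = (1, 0, 0, 0, 1)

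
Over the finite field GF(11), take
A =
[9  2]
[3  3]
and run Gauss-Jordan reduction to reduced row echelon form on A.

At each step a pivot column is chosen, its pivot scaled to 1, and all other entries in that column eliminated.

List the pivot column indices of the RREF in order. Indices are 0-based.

[1] R0 /= 9  ⇒  (1, 10)
     R1 -= 3·R0  ⇒  (0, 6)
[2] R1 /= 6  ⇒  (0, 1)
     R0 -= 10·R1  ⇒  (1, 0)

pivot columns: 0, 1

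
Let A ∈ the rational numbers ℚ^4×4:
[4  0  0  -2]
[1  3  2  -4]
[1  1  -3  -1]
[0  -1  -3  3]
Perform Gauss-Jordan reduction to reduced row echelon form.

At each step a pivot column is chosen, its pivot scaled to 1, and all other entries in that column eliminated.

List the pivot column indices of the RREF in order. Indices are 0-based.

pivot columns: 0, 1, 2, 3

pivot(0,0)=4: scale R0 → (1, 0, 0, -1/2)
  clear (1,0): R1 −= (1)R0 → (0, 3, 2, -7/2)
  clear (2,0): R2 −= (1)R0 → (0, 1, -3, -1/2)
pivot(1,1)=3: scale R1 → (0, 1, 2/3, -7/6)
  clear (2,1): R2 −= (1)R1 → (0, 0, -11/3, 2/3)
  clear (3,1): R3 −= (-1)R1 → (0, 0, -7/3, 11/6)
pivot(2,2)=-11/3: scale R2 → (0, 0, 1, -2/11)
  clear (1,2): R1 −= (2/3)R2 → (0, 1, 0, -23/22)
  clear (3,2): R3 −= (-7/3)R2 → (0, 0, 0, 31/22)
pivot(3,3)=31/22: scale R3 → (0, 0, 0, 1)
  clear (0,3): R0 −= (-1/2)R3 → (1, 0, 0, 0)
  clear (1,3): R1 −= (-23/22)R3 → (0, 1, 0, 0)
  clear (2,3): R2 −= (-2/11)R3 → (0, 0, 1, 0)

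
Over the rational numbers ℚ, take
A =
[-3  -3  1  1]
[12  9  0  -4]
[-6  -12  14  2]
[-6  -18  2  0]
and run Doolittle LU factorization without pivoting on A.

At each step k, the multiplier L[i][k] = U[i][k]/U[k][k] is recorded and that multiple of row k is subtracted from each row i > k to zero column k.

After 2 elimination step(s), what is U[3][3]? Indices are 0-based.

U[3][3] = -2

[col 0] pivot -3
  R1 -= -4*R0 → (0, -3, 4, 0)  (L[1][0] := -4)
  R2 -= 2*R0 → (0, -6, 12, 0)  (L[2][0] := 2)
  R3 -= 2*R0 → (0, -12, 0, -2)  (L[3][0] := 2)
[col 1] pivot -3
  R2 -= 2*R1 → (0, 0, 4, 0)  (L[2][1] := 2)
  R3 -= 4*R1 → (0, 0, -16, -2)  (L[3][1] := 4)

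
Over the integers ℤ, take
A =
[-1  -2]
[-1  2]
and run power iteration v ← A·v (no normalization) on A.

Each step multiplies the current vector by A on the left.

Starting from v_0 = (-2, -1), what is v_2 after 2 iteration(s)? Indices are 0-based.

v_0 = (-2, -1).
v_1 = A·v_0 = (4, 0).
v_2 = A·v_1 = (-4, -4).

v_2 = (-4, -4)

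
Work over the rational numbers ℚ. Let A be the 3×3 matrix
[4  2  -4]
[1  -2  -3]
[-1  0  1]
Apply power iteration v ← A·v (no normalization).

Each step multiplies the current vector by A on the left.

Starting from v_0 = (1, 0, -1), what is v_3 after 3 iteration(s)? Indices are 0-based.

v_0 = (1, 0, -1).
v_1 = A·v_0 = (8, 4, -2).
v_2 = A·v_1 = (48, 6, -10).
v_3 = A·v_2 = (244, 66, -58).

v_3 = (244, 66, -58)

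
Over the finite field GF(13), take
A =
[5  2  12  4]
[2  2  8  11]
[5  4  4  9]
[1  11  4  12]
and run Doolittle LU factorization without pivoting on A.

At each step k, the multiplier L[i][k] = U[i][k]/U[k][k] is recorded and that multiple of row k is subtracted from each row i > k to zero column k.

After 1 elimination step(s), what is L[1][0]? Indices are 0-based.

L[1][0] = 3

Step 1: pivot at (0,0) is 5.
  row1 ← row1 − (3)·row0  ⇒  L[1][0]=3, U row1=(0, 9, 11, 12)
  row2 ← row2 − (1)·row0  ⇒  L[2][0]=1, U row2=(0, 2, 5, 5)
  row3 ← row3 − (8)·row0  ⇒  L[3][0]=8, U row3=(0, 8, 12, 6)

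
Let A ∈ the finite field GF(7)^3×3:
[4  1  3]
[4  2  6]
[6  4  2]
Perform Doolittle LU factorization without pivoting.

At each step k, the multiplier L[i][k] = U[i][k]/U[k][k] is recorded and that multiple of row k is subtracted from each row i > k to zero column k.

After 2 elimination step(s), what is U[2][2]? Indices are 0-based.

U[2][2] = 4

k=0: U[0][0]=4
  eliminate (1,0): mult=1, new row 1: (0, 1, 3); set L[1][0]=1
  eliminate (2,0): mult=5, new row 2: (0, 6, 1); set L[2][0]=5
k=1: U[1][1]=1
  eliminate (2,1): mult=6, new row 2: (0, 0, 4); set L[2][1]=6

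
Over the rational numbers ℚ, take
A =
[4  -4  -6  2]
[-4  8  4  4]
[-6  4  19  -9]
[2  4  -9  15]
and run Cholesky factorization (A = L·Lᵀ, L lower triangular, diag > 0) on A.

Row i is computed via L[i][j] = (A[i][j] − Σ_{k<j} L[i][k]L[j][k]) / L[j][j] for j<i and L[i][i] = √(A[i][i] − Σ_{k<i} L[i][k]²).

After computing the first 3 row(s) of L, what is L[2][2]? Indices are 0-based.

Step 1: L[0][0] = √(4) = 2.
  L[1][0] = (-4) / L[0][0] = -2.
Step 2: L[1][1] = √(4) = 2.
  L[2][0] = (-6) / L[0][0] = -3.
  L[2][1] = (-2) / L[1][1] = -1.
Step 3: L[2][2] = √(9) = 3.

L[2][2] = 3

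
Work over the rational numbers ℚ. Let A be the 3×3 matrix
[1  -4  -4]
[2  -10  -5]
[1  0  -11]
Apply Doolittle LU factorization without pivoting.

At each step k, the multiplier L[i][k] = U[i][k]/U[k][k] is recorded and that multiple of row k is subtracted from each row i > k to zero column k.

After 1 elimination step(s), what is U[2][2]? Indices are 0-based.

U[2][2] = -7

Step 1: pivot at (0,0) is 1.
  row1 ← row1 − (2)·row0  ⇒  L[1][0]=2, U row1=(0, -2, 3)
  row2 ← row2 − (1)·row0  ⇒  L[2][0]=1, U row2=(0, 4, -7)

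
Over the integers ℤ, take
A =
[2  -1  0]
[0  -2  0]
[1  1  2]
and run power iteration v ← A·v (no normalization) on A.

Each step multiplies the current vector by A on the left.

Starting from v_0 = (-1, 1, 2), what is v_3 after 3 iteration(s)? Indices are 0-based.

v_3 = (-12, -8, 6)

v_0 = (-1, 1, 2).
v_1 = A·v_0 = (-3, -2, 4).
v_2 = A·v_1 = (-4, 4, 3).
v_3 = A·v_2 = (-12, -8, 6).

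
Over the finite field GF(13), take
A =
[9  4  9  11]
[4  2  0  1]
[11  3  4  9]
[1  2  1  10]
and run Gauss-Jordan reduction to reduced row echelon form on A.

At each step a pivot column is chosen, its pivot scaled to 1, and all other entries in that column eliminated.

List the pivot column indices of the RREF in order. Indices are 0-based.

pivot(0,0)=9: scale R0 → (1, 12, 1, 7)
  clear (1,0): R1 −= (4)R0 → (0, 6, 9, 12)
  clear (2,0): R2 −= (11)R0 → (0, 1, 6, 10)
  clear (3,0): R3 −= (1)R0 → (0, 3, 0, 3)
pivot(1,1)=6: scale R1 → (0, 1, 8, 2)
  clear (0,1): R0 −= (12)R1 → (1, 0, 9, 9)
  clear (2,1): R2 −= (1)R1 → (0, 0, 11, 8)
  clear (3,1): R3 −= (3)R1 → (0, 0, 2, 10)
pivot(2,2)=11: scale R2 → (0, 0, 1, 9)
  clear (0,2): R0 −= (9)R2 → (1, 0, 0, 6)
  clear (1,2): R1 −= (8)R2 → (0, 1, 0, 8)
  clear (3,2): R3 −= (2)R2 → (0, 0, 0, 5)
pivot(3,3)=5: scale R3 → (0, 0, 0, 1)
  clear (0,3): R0 −= (6)R3 → (1, 0, 0, 0)
  clear (1,3): R1 −= (8)R3 → (0, 1, 0, 0)
  clear (2,3): R2 −= (9)R3 → (0, 0, 1, 0)

pivot columns: 0, 1, 2, 3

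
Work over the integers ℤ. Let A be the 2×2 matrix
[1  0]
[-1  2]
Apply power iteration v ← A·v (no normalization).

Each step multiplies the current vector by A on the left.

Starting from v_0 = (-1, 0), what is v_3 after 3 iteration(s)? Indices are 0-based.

v_3 = (-1, 7)

v_0 = (-1, 0).
v_1 = A·v_0 = (-1, 1).
v_2 = A·v_1 = (-1, 3).
v_3 = A·v_2 = (-1, 7).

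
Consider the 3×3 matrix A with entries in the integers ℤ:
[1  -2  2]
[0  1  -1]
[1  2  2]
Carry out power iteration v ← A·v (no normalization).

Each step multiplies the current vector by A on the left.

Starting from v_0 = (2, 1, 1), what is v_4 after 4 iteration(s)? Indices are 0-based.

v_0 = (2, 1, 1).
v_1 = A·v_0 = (2, 0, 6).
v_2 = A·v_1 = (14, -6, 14).
v_3 = A·v_2 = (54, -20, 30).
v_4 = A·v_3 = (154, -50, 74).

v_4 = (154, -50, 74)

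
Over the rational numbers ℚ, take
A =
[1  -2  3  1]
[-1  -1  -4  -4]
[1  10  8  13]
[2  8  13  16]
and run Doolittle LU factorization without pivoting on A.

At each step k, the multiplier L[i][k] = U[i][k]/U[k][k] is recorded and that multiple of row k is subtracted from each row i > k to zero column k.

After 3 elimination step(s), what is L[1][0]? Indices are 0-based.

Step 1: pivot at (0,0) is 1.
  row1 ← row1 − (-1)·row0  ⇒  L[1][0]=-1, U row1=(0, -3, -1, -3)
  row2 ← row2 − (1)·row0  ⇒  L[2][0]=1, U row2=(0, 12, 5, 12)
  row3 ← row3 − (2)·row0  ⇒  L[3][0]=2, U row3=(0, 12, 7, 14)
Step 2: pivot at (1,1) is -3.
  row2 ← row2 − (-4)·row1  ⇒  L[2][1]=-4, U row2=(0, 0, 1, 0)
  row3 ← row3 − (-4)·row1  ⇒  L[3][1]=-4, U row3=(0, 0, 3, 2)
Step 3: pivot at (2,2) is 1.
  row3 ← row3 − (3)·row2  ⇒  L[3][2]=3, U row3=(0, 0, 0, 2)

L[1][0] = -1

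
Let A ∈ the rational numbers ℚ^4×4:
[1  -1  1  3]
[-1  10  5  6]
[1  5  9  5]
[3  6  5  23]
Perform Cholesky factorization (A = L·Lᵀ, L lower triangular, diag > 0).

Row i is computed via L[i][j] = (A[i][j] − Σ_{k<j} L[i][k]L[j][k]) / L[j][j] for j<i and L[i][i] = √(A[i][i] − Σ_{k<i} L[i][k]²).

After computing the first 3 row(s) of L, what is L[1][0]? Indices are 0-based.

L[1][0] = -1

Step 1: L[0][0] = √(1) = 1.
  L[1][0] = (-1) / L[0][0] = -1.
Step 2: L[1][1] = √(9) = 3.
  L[2][0] = (1) / L[0][0] = 1.
  L[2][1] = (6) / L[1][1] = 2.
Step 3: L[2][2] = √(4) = 2.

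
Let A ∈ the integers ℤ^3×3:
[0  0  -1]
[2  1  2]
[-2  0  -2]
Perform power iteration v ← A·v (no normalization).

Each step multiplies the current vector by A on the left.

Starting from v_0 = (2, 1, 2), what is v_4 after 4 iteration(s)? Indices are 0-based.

v_0 = (2, 1, 2).
v_1 = A·v_0 = (-2, 9, -8).
v_2 = A·v_1 = (8, -11, 20).
v_3 = A·v_2 = (-20, 45, -56).
v_4 = A·v_3 = (56, -107, 152).

v_4 = (56, -107, 152)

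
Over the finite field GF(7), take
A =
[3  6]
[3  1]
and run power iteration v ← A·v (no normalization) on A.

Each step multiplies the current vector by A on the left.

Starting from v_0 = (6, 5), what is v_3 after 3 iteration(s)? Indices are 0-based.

v_0 = (6, 5).
v_1 = A·v_0 = (6, 2).
v_2 = A·v_1 = (2, 6).
v_3 = A·v_2 = (0, 5).

v_3 = (0, 5)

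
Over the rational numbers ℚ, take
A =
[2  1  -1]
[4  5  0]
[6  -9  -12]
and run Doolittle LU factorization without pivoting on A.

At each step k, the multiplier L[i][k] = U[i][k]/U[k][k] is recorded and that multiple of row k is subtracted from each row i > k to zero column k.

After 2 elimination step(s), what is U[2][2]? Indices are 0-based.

U[2][2] = -1

k=0: U[0][0]=2
  eliminate (1,0): mult=2, new row 1: (0, 3, 2); set L[1][0]=2
  eliminate (2,0): mult=3, new row 2: (0, -12, -9); set L[2][0]=3
k=1: U[1][1]=3
  eliminate (2,1): mult=-4, new row 2: (0, 0, -1); set L[2][1]=-4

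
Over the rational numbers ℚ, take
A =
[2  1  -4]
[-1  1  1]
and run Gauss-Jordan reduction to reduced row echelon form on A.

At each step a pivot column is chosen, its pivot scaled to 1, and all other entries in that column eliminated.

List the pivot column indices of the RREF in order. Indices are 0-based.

pivot(0,0)=2: scale R0 → (1, 1/2, -2)
  clear (1,0): R1 −= (-1)R0 → (0, 3/2, -1)
pivot(1,1)=3/2: scale R1 → (0, 1, -2/3)
  clear (0,1): R0 −= (1/2)R1 → (1, 0, -5/3)

pivot columns: 0, 1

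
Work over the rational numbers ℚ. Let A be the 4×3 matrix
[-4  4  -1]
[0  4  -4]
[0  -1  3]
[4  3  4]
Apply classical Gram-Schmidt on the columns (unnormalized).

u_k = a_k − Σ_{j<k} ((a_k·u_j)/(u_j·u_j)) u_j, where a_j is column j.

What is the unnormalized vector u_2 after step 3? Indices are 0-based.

u_2 = (184/83, -264/83, 232/83, 184/83)

Step 1: u_0 = a_0 = (-4, 0, 0, 4).
Step 2: u_1 = a_1 − (-1/8)·u_0 = (7/2, 4, -1, 7/2).
Step 3: u_2 = a_2 − (5/8)·u_0 − (-17/83)·u_1 = (184/83, -264/83, 232/83, 184/83).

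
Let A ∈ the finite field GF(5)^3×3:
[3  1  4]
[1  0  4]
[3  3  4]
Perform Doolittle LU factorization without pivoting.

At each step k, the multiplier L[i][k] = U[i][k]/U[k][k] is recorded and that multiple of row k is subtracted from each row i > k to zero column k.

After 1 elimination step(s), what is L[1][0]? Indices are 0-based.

L[1][0] = 2

Step 1: pivot at (0,0) is 3.
  row1 ← row1 − (2)·row0  ⇒  L[1][0]=2, U row1=(0, 3, 1)
  row2 ← row2 − (1)·row0  ⇒  L[2][0]=1, U row2=(0, 2, 0)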